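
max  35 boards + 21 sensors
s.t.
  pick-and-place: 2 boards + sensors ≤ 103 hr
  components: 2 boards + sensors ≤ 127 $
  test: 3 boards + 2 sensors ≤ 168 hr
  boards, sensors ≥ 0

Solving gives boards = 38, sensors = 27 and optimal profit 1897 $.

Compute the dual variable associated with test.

Binding: pick-and-place and test. Non-binding: components (24 unused).
By complementary slackness, y = 0 for the non-binding constraint.
The binding rows give the dual system: 2·y_pick-and-place + 3·y_test = 35 and 1·y_pick-and-place + 2·y_test = 21.
This yields shadow prices y_pick-and-place = 7, y_test = 7.
Shadow price of test = 7.

7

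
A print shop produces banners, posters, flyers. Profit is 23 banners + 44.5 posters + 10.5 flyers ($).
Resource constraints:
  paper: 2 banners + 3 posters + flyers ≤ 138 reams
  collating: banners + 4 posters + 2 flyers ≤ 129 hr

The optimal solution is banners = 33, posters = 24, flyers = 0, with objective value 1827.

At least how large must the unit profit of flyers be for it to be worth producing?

17.5

Check each constraint at x*: paper 138/138 (tight); collating 129/129 (tight).
The binding rows give the dual system: 2·y_paper + 1·y_collating = 23 and 3·y_paper + 4·y_collating = 44.5.
This yields shadow prices y_paper = 9.5, y_collating = 4.
flyers enters the basis when its profit ≥ yᵀa₃ = 9.5·1 + 4·2 = 17.5.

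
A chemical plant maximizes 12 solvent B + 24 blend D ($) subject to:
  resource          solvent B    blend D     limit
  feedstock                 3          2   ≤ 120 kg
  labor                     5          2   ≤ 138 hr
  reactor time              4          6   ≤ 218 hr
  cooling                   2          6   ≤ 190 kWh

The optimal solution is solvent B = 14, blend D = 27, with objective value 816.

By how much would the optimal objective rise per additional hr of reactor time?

2

At the optimum: feedstock uses 96 of 120 (slack = 24); labor uses 124 of 138 (slack = 14); reactor time uses 218 of 218 (binding); cooling uses 190 of 190 (binding).
By complementary slackness, y = 0 for the non-binding constraints.
Dual feasibility on the basic columns requires 4·y_reactor time + 2·y_cooling = 12, 6·y_reactor time + 6·y_cooling = 24.
→ y_reactor time = 2 and y_cooling = 2.
Shadow price of reactor time = 2.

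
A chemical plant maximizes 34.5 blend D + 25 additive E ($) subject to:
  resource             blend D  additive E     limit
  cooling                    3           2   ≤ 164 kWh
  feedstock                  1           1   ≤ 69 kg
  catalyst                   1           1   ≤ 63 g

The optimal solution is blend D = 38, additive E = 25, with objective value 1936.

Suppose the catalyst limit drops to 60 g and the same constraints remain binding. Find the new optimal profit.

1918

At the optimum: cooling uses 164 of 164 (binding); feedstock uses 63 of 69 (slack = 6); catalyst uses 63 of 63 (binding).
By complementary slackness, y = 0 for the non-binding constraint.
From A_Bᵀ y = c: 3·y_cooling + 1·y_catalyst = 34.5; 2·y_cooling + 1·y_catalyst = 25.
This yields shadow prices y_cooling = 9.5, y_catalyst = 6.
Δz = y_catalyst·Δb = 6 × (-3) = -18, so new z* = 1936 − 18 = 1918.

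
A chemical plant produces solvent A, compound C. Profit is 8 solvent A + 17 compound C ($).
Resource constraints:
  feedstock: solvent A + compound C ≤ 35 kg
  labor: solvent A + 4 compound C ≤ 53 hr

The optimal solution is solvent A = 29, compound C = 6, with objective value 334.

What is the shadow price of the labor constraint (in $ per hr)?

At the optimum: feedstock uses 35 of 35 (binding); labor uses 53 of 53 (binding).
The binding rows give the dual system: 1·y_feedstock + 1·y_labor = 8 and 1·y_feedstock + 4·y_labor = 17.
→ y_feedstock = 5 and y_labor = 3.
Shadow price of labor = 3.

3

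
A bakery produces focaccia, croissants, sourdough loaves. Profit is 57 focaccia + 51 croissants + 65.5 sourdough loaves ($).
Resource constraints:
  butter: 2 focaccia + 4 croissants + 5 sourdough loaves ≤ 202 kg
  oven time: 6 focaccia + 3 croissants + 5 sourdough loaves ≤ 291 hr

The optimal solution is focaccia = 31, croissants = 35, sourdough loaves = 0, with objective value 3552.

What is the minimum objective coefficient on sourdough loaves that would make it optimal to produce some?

72.5

Check each constraint at x*: butter 202/202 (tight); oven time 291/291 (tight).
Dual feasibility on the basic columns requires 2·y_butter + 6·y_oven time = 57, 4·y_butter + 3·y_oven time = 51.
This yields shadow prices y_butter = 7.5, y_oven time = 7.
sourdough loaves enters the basis when its profit ≥ yᵀa₃ = 7.5·5 + 7·5 = 72.5.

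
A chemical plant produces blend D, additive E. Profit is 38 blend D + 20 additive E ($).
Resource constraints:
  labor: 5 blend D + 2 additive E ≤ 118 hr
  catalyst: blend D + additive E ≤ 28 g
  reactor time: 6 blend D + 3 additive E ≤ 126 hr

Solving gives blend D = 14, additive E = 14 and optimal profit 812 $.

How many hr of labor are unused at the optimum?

20

labor used = 5·14 + 2·14 = 98; slack = 118 − 98 = 20.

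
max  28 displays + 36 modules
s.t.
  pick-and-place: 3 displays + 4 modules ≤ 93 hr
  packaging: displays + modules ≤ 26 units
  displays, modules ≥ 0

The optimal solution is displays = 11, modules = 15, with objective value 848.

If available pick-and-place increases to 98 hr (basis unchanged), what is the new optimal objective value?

888

At the optimum: pick-and-place uses 93 of 93 (binding); packaging uses 26 of 26 (binding).
The binding rows give the dual system: 3·y_pick-and-place + 1·y_packaging = 28 and 4·y_pick-and-place + 1·y_packaging = 36.
→ y_pick-and-place = 8 and y_packaging = 4.
Δz = y_pick-and-place·Δb = 8 × (5) = 40, so new z* = 848 + 40 = 888.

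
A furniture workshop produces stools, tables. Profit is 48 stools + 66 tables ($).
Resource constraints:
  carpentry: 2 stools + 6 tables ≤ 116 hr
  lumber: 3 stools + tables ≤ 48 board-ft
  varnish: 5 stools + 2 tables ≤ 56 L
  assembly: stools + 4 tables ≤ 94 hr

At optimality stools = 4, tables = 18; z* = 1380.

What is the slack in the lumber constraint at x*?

18

lumber used = 3·4 + 1·18 = 30; slack = 48 − 30 = 18.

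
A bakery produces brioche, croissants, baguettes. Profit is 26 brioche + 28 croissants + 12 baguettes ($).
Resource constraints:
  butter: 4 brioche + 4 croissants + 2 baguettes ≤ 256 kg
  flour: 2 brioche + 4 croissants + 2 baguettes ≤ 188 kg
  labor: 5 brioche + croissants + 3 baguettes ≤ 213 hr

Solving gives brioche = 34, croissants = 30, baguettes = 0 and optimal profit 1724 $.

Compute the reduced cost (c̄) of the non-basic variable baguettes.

-2

Binding: butter and flour. Non-binding: labor (13 unused).
By complementary slackness, y = 0 for the non-binding constraint.
The binding rows give the dual system: 4·y_butter + 2·y_flour = 26 and 4·y_butter + 4·y_flour = 28.
Solving: y_butter = 6, y_flour = 1.
Reduced cost of baguettes: c₃ − yᵀa₃ = 12 − (6·2 + 1·2) = 12 − 14 = -2.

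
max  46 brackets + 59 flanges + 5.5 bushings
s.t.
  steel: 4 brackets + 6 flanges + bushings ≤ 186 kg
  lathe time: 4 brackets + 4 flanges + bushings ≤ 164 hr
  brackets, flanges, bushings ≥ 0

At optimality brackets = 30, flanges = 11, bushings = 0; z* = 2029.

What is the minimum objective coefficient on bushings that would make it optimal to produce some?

11.5

Check each constraint at x*: steel 186/186 (tight); lathe time 164/164 (tight).
Dual feasibility on the basic columns requires 4·y_steel + 4·y_lathe time = 46, 6·y_steel + 4·y_lathe time = 59.
→ y_steel = 6.5 and y_lathe time = 5.
bushings enters the basis when its profit ≥ yᵀa₃ = 6.5·1 + 5·1 = 11.5.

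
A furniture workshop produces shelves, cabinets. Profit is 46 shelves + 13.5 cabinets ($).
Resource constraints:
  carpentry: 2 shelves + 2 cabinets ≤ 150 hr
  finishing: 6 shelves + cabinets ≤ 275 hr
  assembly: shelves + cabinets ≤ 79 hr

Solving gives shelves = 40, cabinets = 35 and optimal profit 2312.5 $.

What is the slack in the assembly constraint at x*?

4

assembly used = 1·40 + 1·35 = 75; slack = 79 − 75 = 4.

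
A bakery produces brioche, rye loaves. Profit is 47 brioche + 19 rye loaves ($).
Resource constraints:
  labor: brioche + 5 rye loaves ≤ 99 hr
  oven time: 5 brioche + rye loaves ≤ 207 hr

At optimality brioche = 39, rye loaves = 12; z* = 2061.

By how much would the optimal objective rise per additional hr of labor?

2

Both labor and oven time are binding at x*.
The binding rows give the dual system: 1·y_labor + 5·y_oven time = 47 and 5·y_labor + 1·y_oven time = 19.
This yields shadow prices y_labor = 2, y_oven time = 9.
Shadow price of labor = 2.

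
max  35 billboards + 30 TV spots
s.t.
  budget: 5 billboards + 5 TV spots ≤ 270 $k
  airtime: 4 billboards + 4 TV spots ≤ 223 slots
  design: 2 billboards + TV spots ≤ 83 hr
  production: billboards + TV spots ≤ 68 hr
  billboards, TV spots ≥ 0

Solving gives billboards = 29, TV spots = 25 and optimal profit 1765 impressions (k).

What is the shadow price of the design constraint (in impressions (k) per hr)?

5

Check each constraint at x*: budget 270/270 (tight); airtime 216/223 (slack 7); design 83/83 (tight); production 54/68 (slack 14).
Slack constraints have shadow price 0 (complementary slackness).
From A_Bᵀ y = c: 5·y_budget + 2·y_design = 35; 5·y_budget + 1·y_design = 30.
Solving: y_budget = 5, y_design = 5.
Shadow price of design = 5.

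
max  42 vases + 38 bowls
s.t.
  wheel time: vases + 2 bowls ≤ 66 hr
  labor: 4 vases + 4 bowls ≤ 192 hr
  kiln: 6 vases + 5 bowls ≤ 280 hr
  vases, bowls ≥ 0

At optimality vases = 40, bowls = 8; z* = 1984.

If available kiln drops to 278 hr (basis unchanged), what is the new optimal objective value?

1976

Check each constraint at x*: wheel time 56/66 (slack 10); labor 192/192 (tight); kiln 280/280 (tight).
By complementary slackness, y = 0 for the non-binding constraint.
From A_Bᵀ y = c: 4·y_labor + 6·y_kiln = 42; 4·y_labor + 5·y_kiln = 38.
Solving: y_labor = 4.5, y_kiln = 4.
Δz = y_kiln·Δb = 4 × (-2) = -8, so new z* = 1984 − 8 = 1976.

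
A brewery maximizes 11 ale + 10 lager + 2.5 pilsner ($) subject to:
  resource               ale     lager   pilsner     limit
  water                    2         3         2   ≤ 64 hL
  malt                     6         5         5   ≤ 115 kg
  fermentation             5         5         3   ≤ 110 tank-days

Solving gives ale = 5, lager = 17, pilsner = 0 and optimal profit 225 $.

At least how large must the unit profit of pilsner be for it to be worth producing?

8

Check each constraint at x*: water 61/64 (slack 3); malt 115/115 (tight); fermentation 110/110 (tight).
By complementary slackness, y = 0 for the non-binding constraint.
Dual feasibility on the basic columns requires 6·y_malt + 5·y_fermentation = 11, 5·y_malt + 5·y_fermentation = 10.
Solving: y_malt = 1, y_fermentation = 1.
pilsner enters the basis when its profit ≥ yᵀa₃ = 1·5 + 1·3 = 8.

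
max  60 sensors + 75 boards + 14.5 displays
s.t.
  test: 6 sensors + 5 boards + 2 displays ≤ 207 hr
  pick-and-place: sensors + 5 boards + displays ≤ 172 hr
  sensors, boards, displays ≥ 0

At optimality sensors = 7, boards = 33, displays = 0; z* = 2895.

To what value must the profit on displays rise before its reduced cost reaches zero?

24

At the optimum: test uses 207 of 207 (binding); pick-and-place uses 172 of 172 (binding).
The binding rows give the dual system: 6·y_test + 1·y_pick-and-place = 60 and 5·y_test + 5·y_pick-and-place = 75.
→ y_test = 9 and y_pick-and-place = 6.
displays enters the basis when its profit ≥ yᵀa₃ = 9·2 + 6·1 = 24.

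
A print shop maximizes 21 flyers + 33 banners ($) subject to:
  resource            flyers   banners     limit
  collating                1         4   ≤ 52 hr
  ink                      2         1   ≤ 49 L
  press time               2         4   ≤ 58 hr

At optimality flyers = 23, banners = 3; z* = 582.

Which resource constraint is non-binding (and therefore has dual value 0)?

collating

collating: 35/52 (slack 17)
ink: 49/49 (binding)
press time: 58/58 (binding)
By complementary slackness, a constraint with positive slack has shadow price 0 → collating.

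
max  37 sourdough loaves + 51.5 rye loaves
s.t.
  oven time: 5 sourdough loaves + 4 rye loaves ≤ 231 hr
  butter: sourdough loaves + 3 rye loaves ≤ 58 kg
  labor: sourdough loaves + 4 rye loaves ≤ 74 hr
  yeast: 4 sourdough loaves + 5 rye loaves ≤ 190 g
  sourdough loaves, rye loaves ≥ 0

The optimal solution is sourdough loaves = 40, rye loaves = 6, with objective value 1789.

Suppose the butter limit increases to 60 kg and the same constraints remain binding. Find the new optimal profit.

1795

At the optimum: oven time uses 224 of 231 (slack = 7); butter uses 58 of 58 (binding); labor uses 64 of 74 (slack = 10); yeast uses 190 of 190 (binding).
Slack constraints have shadow price 0 (complementary slackness).
From A_Bᵀ y = c: 1·y_butter + 4·y_yeast = 37; 3·y_butter + 5·y_yeast = 51.5.
Solving: y_butter = 3, y_yeast = 8.5.
Δz = y_butter·Δb = 3 × (2) = 6, so new z* = 1789 + 6 = 1795.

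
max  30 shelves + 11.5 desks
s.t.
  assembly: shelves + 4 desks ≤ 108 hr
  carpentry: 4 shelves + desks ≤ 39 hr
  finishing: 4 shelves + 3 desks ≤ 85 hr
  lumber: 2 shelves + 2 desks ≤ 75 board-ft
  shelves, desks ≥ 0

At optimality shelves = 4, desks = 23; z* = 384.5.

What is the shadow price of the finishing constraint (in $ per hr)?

At the optimum: assembly uses 96 of 108 (slack = 12); carpentry uses 39 of 39 (binding); finishing uses 85 of 85 (binding); lumber uses 54 of 75 (slack = 21).
Slack constraints have shadow price 0 (complementary slackness).
The binding rows give the dual system: 4·y_carpentry + 4·y_finishing = 30 and 1·y_carpentry + 3·y_finishing = 11.5.
This yields shadow prices y_carpentry = 5.5, y_finishing = 2.
Shadow price of finishing = 2.

2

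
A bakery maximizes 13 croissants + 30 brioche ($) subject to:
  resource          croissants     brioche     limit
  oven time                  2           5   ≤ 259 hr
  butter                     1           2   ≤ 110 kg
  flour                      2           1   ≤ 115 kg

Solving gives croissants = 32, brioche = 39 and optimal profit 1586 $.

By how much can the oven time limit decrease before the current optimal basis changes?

Binding constraints: oven time, butter. The basis is B = [[2,5],[1,2]] with det -1.
Per unit decrease in oven time, x* moves by d = (2, -1).
The basis stays optimal until flour becomes binding; allowable decrease = 4 hr.

4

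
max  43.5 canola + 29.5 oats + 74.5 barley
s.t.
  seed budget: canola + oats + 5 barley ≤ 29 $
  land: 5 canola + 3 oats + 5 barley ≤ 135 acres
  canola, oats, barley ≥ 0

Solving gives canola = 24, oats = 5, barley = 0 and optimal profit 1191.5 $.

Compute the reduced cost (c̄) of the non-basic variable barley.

-3

At the optimum: seed budget uses 29 of 29 (binding); land uses 135 of 135 (binding).
Dual feasibility on the basic columns requires 1·y_seed budget + 5·y_land = 43.5, 1·y_seed budget + 3·y_land = 29.5.
Solving: y_seed budget = 8.5, y_land = 7.
Reduced cost of barley: c₃ − yᵀa₃ = 74.5 − (8.5·5 + 7·5) = 74.5 − 77.5 = -3.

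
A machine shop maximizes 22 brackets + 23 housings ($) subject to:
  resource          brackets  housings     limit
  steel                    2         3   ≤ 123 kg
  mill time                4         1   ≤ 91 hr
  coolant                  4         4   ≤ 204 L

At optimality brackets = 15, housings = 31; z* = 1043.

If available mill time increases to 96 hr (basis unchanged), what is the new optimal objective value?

At the optimum: steel uses 123 of 123 (binding); mill time uses 91 of 91 (binding); coolant uses 184 of 204 (slack = 20).
Slack constraints have shadow price 0 (complementary slackness).
The binding rows give the dual system: 2·y_steel + 4·y_mill time = 22 and 3·y_steel + 1·y_mill time = 23.
Solving: y_steel = 7, y_mill time = 2.
Δz = y_mill time·Δb = 2 × (5) = 10, so new z* = 1043 + 10 = 1053.

1053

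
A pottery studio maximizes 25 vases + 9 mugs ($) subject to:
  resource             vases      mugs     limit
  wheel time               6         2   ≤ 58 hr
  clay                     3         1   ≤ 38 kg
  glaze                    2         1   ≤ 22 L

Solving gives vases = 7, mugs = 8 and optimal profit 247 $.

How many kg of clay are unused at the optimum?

clay used = 3·7 + 1·8 = 29; slack = 38 − 29 = 9.

9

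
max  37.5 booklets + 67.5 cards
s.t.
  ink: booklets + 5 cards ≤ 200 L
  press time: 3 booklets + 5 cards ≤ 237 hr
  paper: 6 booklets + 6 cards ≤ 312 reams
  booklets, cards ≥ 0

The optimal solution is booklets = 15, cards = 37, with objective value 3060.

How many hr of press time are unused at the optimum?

press time used = 3·15 + 5·37 = 230; slack = 237 − 230 = 7.

7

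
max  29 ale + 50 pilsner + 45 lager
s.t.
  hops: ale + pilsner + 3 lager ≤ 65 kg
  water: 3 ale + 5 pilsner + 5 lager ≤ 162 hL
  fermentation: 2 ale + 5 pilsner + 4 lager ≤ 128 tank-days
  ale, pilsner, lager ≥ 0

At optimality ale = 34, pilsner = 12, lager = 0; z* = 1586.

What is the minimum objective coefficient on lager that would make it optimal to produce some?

49

Check each constraint at x*: hops 46/65 (slack 19); water 162/162 (tight); fermentation 128/128 (tight).
Slack constraints have shadow price 0 (complementary slackness).
From A_Bᵀ y = c: 3·y_water + 2·y_fermentation = 29; 5·y_water + 5·y_fermentation = 50.
→ y_water = 9 and y_fermentation = 1.
lager enters the basis when its profit ≥ yᵀa₃ = 9·5 + 1·4 = 49.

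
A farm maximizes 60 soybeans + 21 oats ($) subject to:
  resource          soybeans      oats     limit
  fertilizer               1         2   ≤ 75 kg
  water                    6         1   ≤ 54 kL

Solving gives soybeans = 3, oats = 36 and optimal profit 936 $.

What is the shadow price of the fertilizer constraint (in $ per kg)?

At the optimum: fertilizer uses 75 of 75 (binding); water uses 54 of 54 (binding).
Dual feasibility on the basic columns requires 1·y_fertilizer + 6·y_water = 60, 2·y_fertilizer + 1·y_water = 21.
Solving: y_fertilizer = 6, y_water = 9.
Shadow price of fertilizer = 6.

6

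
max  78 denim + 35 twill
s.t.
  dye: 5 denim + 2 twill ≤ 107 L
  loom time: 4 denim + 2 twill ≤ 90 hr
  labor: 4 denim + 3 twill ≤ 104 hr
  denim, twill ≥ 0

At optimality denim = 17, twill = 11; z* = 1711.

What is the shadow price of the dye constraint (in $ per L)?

At the optimum: dye uses 107 of 107 (binding); loom time uses 90 of 90 (binding); labor uses 101 of 104 (slack = 3).
Slack constraints have shadow price 0 (complementary slackness).
The binding rows give the dual system: 5·y_dye + 4·y_loom time = 78 and 2·y_dye + 2·y_loom time = 35.
This yields shadow prices y_dye = 8, y_loom time = 9.5.
Shadow price of dye = 8.

8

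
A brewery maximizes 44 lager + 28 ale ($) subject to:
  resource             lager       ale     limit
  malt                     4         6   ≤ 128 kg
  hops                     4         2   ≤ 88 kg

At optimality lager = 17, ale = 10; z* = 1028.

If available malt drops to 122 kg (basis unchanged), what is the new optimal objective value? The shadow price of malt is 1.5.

1019

Δb = -6, so new z* = 1028 + (1.5)·(-6) = 1028 − 9 = 1019.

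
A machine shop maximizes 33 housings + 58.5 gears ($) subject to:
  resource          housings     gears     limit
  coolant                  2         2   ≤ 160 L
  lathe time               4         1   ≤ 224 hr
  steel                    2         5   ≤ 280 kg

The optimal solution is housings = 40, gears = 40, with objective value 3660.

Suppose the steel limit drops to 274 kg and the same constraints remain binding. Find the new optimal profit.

3609

Binding: coolant and steel. Non-binding: lathe time (24 unused).
By complementary slackness, y = 0 for the non-binding constraint.
Dual feasibility on the basic columns requires 2·y_coolant + 2·y_steel = 33, 2·y_coolant + 5·y_steel = 58.5.
→ y_coolant = 8 and y_steel = 8.5.
Δz = y_steel·Δb = 8.5 × (-6) = -51, so new z* = 3660 − 51 = 3609.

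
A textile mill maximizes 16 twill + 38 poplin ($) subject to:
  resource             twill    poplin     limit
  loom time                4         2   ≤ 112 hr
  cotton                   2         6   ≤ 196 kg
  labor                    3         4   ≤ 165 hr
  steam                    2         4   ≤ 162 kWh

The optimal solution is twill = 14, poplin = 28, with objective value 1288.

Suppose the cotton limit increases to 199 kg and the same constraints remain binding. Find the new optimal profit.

1306

At the optimum: loom time uses 112 of 112 (binding); cotton uses 196 of 196 (binding); labor uses 154 of 165 (slack = 11); steam uses 140 of 162 (slack = 22).
Since labor, steam are not tight, their duals are 0.
The binding rows give the dual system: 4·y_loom time + 2·y_cotton = 16 and 2·y_loom time + 6·y_cotton = 38.
→ y_loom time = 1 and y_cotton = 6.
Δz = y_cotton·Δb = 6 × (3) = 18, so new z* = 1288 + 18 = 1306.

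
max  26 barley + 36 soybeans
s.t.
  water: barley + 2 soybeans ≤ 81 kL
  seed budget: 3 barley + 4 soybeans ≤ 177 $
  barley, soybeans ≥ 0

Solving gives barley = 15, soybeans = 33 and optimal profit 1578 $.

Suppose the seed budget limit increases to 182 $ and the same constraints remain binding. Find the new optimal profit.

1618

Both water and seed budget are binding at x*.
Dual feasibility on the basic columns requires 1·y_water + 3·y_seed budget = 26, 2·y_water + 4·y_seed budget = 36.
This yields shadow prices y_water = 2, y_seed budget = 8.
Δz = y_seed budget·Δb = 8 × (5) = 40, so new z* = 1578 + 40 = 1618.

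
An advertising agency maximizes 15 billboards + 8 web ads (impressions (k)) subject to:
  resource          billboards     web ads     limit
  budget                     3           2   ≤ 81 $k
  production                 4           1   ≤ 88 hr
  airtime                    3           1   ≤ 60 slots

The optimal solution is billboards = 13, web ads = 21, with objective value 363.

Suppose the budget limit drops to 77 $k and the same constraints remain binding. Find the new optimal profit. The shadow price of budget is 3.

351

Δb = -4, so new z* = 363 + (3)·(-4) = 363 − 12 = 351.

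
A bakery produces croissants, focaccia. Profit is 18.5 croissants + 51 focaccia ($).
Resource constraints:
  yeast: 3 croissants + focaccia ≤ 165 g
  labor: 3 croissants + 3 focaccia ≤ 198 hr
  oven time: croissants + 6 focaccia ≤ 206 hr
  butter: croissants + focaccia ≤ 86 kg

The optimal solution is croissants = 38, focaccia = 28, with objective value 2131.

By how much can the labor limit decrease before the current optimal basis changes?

Binding constraints: labor, oven time. The basis is B = [[3,3],[1,6]] with det 15.
Per unit decrease in labor, x* moves by d = (-0.4, 0.0667).
The basis stays optimal until croissants reaches 0; allowable decrease = 95 hr.

95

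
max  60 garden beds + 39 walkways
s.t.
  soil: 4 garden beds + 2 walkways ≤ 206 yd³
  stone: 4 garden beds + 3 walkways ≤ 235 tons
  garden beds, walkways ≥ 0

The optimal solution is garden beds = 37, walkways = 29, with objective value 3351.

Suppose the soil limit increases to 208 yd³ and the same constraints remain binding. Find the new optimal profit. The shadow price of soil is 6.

3363

Δb = 2, so new z* = 3351 + (6)·(2) = 3351 + 12 = 3363.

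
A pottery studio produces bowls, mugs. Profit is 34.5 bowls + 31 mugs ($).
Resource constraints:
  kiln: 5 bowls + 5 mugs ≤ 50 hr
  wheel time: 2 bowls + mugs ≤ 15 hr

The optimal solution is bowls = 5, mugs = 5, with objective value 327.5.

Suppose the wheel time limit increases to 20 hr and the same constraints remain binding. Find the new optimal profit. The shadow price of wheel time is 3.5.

345

Δb = 5, so new z* = 327.5 + (3.5)·(5) = 327.5 + 17.5 = 345.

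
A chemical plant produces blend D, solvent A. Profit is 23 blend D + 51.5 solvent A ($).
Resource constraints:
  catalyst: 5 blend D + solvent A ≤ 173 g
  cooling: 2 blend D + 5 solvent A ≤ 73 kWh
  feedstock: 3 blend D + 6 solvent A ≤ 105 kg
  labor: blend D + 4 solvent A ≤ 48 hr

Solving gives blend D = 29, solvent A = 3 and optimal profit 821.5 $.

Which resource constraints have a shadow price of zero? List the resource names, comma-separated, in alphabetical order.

catalyst, labor

catalyst: 148/173 (slack 25)
cooling: 73/73 (binding)
feedstock: 105/105 (binding)
labor: 41/48 (slack 7)
By complementary slackness, a constraint with positive slack has shadow price 0 → catalyst, labor.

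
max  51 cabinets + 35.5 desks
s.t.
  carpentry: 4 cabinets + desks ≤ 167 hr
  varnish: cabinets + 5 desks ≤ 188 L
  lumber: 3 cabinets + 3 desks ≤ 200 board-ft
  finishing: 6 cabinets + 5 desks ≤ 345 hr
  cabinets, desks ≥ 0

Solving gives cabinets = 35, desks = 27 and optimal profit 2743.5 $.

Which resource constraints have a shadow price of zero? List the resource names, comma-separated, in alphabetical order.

lumber, varnish

carpentry: 167/167 (binding)
varnish: 170/188 (slack 18)
lumber: 186/200 (slack 14)
finishing: 345/345 (binding)
By complementary slackness, a constraint with positive slack has shadow price 0 → lumber, varnish.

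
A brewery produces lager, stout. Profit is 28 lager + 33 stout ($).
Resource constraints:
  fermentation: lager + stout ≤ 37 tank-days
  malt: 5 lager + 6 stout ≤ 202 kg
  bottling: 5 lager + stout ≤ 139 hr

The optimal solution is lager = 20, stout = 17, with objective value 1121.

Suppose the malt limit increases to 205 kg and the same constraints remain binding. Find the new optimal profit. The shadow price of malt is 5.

Δb = 3, so new z* = 1121 + (5)·(3) = 1121 + 15 = 1136.

1136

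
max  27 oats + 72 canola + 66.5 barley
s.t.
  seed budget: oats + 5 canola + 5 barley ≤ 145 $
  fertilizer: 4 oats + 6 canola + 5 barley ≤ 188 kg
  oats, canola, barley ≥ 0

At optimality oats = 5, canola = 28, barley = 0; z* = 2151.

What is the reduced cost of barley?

At the optimum: seed budget uses 145 of 145 (binding); fertilizer uses 188 of 188 (binding).
From A_Bᵀ y = c: 1·y_seed budget + 4·y_fertilizer = 27; 5·y_seed budget + 6·y_fertilizer = 72.
Solving: y_seed budget = 9, y_fertilizer = 4.5.
Reduced cost of barley: c₃ − yᵀa₃ = 66.5 − (9·5 + 4.5·5) = 66.5 − 67.5 = -1.

-1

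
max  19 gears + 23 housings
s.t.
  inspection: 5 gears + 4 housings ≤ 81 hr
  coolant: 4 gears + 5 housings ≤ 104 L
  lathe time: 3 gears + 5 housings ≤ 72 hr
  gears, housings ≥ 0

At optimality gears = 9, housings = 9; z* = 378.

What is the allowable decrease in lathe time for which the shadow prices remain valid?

23.4

Binding constraints: inspection, lathe time. The basis is B = [[5,4],[3,5]] with det 13.
Per unit decrease in lathe time, x* moves by d = (0.3077, -0.3846).
The basis stays optimal until housings reaches 0; allowable decrease = 23.4 hr.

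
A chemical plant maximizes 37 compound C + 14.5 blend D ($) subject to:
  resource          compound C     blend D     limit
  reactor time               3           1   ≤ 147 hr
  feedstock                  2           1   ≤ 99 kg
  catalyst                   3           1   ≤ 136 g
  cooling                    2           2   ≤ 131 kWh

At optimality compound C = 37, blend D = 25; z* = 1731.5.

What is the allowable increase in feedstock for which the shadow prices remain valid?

Binding constraints: feedstock, catalyst. The basis is B = [[2,1],[3,1]] with det -1.
Per unit increase in feedstock, x* moves by d = (-1, 3).
The basis stays optimal until cooling becomes binding; allowable increase = 1.75 kg.

1.75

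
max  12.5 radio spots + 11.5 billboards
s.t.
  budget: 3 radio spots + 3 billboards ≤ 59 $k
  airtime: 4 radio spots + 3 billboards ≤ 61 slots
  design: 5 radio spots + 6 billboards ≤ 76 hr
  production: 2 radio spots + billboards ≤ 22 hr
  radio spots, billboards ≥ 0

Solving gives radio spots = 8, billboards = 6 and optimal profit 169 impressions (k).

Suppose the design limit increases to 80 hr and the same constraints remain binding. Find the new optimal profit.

At the optimum: budget uses 42 of 59 (slack = 17); airtime uses 50 of 61 (slack = 11); design uses 76 of 76 (binding); production uses 22 of 22 (binding).
Since budget, airtime are not tight, their duals are 0.
From A_Bᵀ y = c: 5·y_design + 2·y_production = 12.5; 6·y_design + 1·y_production = 11.5.
Solving: y_design = 1.5, y_production = 2.5.
Δz = y_design·Δb = 1.5 × (4) = 6, so new z* = 169 + 6 = 175.

175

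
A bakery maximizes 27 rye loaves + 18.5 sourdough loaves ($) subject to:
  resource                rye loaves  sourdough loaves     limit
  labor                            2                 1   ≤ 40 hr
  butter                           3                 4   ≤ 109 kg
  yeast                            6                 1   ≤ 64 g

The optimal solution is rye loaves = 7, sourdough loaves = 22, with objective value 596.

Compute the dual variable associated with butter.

At the optimum: labor uses 36 of 40 (slack = 4); butter uses 109 of 109 (binding); yeast uses 64 of 64 (binding).
By complementary slackness, y = 0 for the non-binding constraint.
From A_Bᵀ y = c: 3·y_butter + 6·y_yeast = 27; 4·y_butter + 1·y_yeast = 18.5.
→ y_butter = 4 and y_yeast = 2.5.
Shadow price of butter = 4.

4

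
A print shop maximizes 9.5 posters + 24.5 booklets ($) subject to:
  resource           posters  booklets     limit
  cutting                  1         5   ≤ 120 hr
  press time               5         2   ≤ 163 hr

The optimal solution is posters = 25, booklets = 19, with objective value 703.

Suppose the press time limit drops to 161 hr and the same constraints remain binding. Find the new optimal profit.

701

At the optimum: cutting uses 120 of 120 (binding); press time uses 163 of 163 (binding).
From A_Bᵀ y = c: 1·y_cutting + 5·y_press time = 9.5; 5·y_cutting + 2·y_press time = 24.5.
This yields shadow prices y_cutting = 4.5, y_press time = 1.
Δz = y_press time·Δb = 1 × (-2) = -2, so new z* = 703 − 2 = 701.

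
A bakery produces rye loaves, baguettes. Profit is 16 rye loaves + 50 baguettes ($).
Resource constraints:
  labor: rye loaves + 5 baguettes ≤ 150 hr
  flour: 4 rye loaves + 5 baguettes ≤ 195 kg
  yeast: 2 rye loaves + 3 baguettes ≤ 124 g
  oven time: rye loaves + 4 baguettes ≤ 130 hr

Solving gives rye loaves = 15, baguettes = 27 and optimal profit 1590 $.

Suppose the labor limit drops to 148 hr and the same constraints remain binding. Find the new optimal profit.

1574

Check each constraint at x*: labor 150/150 (tight); flour 195/195 (tight); yeast 111/124 (slack 13); oven time 123/130 (slack 7).
Slack constraints have shadow price 0 (complementary slackness).
From A_Bᵀ y = c: 1·y_labor + 4·y_flour = 16; 5·y_labor + 5·y_flour = 50.
→ y_labor = 8 and y_flour = 2.
Δz = y_labor·Δb = 8 × (-2) = -16, so new z* = 1590 − 16 = 1574.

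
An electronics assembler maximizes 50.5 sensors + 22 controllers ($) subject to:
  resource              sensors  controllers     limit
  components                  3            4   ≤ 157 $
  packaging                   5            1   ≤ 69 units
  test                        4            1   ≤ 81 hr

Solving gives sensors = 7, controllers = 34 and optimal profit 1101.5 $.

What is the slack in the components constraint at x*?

components used = 3·7 + 4·34 = 157; slack = 157 − 157 = 0.

0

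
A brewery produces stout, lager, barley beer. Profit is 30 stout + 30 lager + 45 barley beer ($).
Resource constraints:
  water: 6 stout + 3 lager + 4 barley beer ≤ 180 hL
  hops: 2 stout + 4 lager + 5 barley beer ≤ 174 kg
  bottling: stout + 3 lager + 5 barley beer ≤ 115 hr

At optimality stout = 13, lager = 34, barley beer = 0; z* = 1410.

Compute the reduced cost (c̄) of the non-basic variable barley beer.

-1

At the optimum: water uses 180 of 180 (binding); hops uses 162 of 174 (slack = 12); bottling uses 115 of 115 (binding).
Since hops is not tight, its dual is 0.
Dual feasibility on the basic columns requires 6·y_water + 1·y_bottling = 30, 3·y_water + 3·y_bottling = 30.
Solving: y_water = 4, y_bottling = 6.
Reduced cost of barley beer: c₃ − yᵀa₃ = 45 − (4·4 + 6·5) = 45 − 46 = -1.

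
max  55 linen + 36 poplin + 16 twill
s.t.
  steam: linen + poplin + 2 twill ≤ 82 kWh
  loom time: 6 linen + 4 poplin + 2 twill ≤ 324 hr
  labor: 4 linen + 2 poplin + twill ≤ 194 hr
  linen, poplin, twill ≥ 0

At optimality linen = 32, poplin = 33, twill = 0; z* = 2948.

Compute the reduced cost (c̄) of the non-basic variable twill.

At the optimum: steam uses 65 of 82 (slack = 17); loom time uses 324 of 324 (binding); labor uses 194 of 194 (binding).
By complementary slackness, y = 0 for the non-binding constraint.
Dual feasibility on the basic columns requires 6·y_loom time + 4·y_labor = 55, 4·y_loom time + 2·y_labor = 36.
Solving: y_loom time = 8.5, y_labor = 1.
Reduced cost of twill: c₃ − yᵀa₃ = 16 − (8.5·2 + 1·1) = 16 − 18 = -2.

-2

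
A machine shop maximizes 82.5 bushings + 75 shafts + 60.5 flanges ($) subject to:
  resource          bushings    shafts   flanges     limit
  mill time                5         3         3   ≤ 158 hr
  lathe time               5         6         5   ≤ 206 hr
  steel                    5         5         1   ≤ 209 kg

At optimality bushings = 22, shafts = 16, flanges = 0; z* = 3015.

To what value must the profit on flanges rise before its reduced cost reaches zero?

Binding: mill time and lathe time. Non-binding: steel (19 unused).
By complementary slackness, y = 0 for the non-binding constraint.
The binding rows give the dual system: 5·y_mill time + 5·y_lathe time = 82.5 and 3·y_mill time + 6·y_lathe time = 75.
→ y_mill time = 8 and y_lathe time = 8.5.
flanges enters the basis when its profit ≥ yᵀa₃ = 8·3 + 8.5·5 = 66.5.

66.5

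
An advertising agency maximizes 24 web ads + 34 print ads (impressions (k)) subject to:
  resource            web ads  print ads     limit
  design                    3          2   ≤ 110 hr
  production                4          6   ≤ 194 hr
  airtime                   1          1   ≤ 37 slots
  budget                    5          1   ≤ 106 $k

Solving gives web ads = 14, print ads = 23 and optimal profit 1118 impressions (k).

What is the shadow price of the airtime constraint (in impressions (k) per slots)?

4

At the optimum: design uses 88 of 110 (slack = 22); production uses 194 of 194 (binding); airtime uses 37 of 37 (binding); budget uses 93 of 106 (slack = 13).
By complementary slackness, y = 0 for the non-binding constraints.
Dual feasibility on the basic columns requires 4·y_production + 1·y_airtime = 24, 6·y_production + 1·y_airtime = 34.
Solving: y_production = 5, y_airtime = 4.
Shadow price of airtime = 4.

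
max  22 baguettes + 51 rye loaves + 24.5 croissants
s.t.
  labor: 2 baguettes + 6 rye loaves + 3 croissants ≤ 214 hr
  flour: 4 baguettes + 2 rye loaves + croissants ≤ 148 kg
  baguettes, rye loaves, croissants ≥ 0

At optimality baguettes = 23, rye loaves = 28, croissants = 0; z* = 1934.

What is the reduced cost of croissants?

At the optimum: labor uses 214 of 214 (binding); flour uses 148 of 148 (binding).
Dual feasibility on the basic columns requires 2·y_labor + 4·y_flour = 22, 6·y_labor + 2·y_flour = 51.
Solving: y_labor = 8, y_flour = 1.5.
Reduced cost of croissants: c₃ − yᵀa₃ = 24.5 − (8·3 + 1.5·1) = 24.5 − 25.5 = -1.

-1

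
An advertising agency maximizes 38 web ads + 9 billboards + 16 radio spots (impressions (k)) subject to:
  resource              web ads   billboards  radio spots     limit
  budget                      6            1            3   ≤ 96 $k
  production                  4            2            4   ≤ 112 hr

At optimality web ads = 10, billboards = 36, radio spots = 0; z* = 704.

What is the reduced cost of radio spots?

Check each constraint at x*: budget 96/96 (tight); production 112/112 (tight).
The binding rows give the dual system: 6·y_budget + 4·y_production = 38 and 1·y_budget + 2·y_production = 9.
Solving: y_budget = 5, y_production = 2.
Reduced cost of radio spots: c₃ − yᵀa₃ = 16 − (5·3 + 2·4) = 16 − 23 = -7.

-7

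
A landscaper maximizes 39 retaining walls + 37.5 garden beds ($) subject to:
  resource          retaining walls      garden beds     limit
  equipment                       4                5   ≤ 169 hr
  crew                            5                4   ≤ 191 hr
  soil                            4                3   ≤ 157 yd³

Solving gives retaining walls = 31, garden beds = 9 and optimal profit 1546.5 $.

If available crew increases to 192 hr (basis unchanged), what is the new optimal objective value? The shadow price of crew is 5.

1551.5

Δb = 1, so new z* = 1546.5 + (5)·(1) = 1546.5 + 5 = 1551.5.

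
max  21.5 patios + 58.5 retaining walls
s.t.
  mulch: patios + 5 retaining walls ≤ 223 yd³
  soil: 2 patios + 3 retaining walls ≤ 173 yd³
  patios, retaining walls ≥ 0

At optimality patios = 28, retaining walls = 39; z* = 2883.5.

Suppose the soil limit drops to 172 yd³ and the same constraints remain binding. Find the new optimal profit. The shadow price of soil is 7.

2876.5

Δb = -1, so new z* = 2883.5 + (7)·(-1) = 2883.5 − 7 = 2876.5.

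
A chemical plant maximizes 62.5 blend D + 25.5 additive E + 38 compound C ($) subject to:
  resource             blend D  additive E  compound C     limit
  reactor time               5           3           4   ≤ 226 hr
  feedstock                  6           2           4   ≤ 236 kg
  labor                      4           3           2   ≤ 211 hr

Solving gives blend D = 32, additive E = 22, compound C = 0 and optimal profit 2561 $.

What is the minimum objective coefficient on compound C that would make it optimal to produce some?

44

At the optimum: reactor time uses 226 of 226 (binding); feedstock uses 236 of 236 (binding); labor uses 194 of 211 (slack = 17).
Since labor is not tight, its dual is 0.
From A_Bᵀ y = c: 5·y_reactor time + 6·y_feedstock = 62.5; 3·y_reactor time + 2·y_feedstock = 25.5.
This yields shadow prices y_reactor time = 3.5, y_feedstock = 7.5.
compound C enters the basis when its profit ≥ yᵀa₃ = 3.5·4 + 7.5·4 = 44.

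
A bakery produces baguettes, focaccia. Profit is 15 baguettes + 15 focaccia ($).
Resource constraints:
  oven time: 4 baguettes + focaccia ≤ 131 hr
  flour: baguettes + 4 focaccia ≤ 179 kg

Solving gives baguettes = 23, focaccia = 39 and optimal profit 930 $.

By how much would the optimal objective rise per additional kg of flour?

3

Both oven time and flour are binding at x*.
Dual feasibility on the basic columns requires 4·y_oven time + 1·y_flour = 15, 1·y_oven time + 4·y_flour = 15.
This yields shadow prices y_oven time = 3, y_flour = 3.
Shadow price of flour = 3.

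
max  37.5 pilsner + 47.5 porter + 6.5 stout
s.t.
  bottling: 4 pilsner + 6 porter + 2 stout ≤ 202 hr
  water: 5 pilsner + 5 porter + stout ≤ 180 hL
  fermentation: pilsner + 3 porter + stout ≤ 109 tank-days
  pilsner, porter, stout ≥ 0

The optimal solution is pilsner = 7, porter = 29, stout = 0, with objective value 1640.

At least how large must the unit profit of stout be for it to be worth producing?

Binding: bottling and water. Non-binding: fermentation (15 unused).
Since fermentation is not tight, its dual is 0.
From A_Bᵀ y = c: 4·y_bottling + 5·y_water = 37.5; 6·y_bottling + 5·y_water = 47.5.
This yields shadow prices y_bottling = 5, y_water = 3.5.
stout enters the basis when its profit ≥ yᵀa₃ = 5·2 + 3.5·1 = 13.5.

13.5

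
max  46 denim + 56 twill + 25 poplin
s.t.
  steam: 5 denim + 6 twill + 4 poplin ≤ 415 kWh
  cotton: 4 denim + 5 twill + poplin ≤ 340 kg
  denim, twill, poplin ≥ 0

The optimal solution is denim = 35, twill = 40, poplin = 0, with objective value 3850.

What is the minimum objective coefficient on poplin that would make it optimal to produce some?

At the optimum: steam uses 415 of 415 (binding); cotton uses 340 of 340 (binding).
Dual feasibility on the basic columns requires 5·y_steam + 4·y_cotton = 46, 6·y_steam + 5·y_cotton = 56.
→ y_steam = 6 and y_cotton = 4.
poplin enters the basis when its profit ≥ yᵀa₃ = 6·4 + 4·1 = 28.

28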